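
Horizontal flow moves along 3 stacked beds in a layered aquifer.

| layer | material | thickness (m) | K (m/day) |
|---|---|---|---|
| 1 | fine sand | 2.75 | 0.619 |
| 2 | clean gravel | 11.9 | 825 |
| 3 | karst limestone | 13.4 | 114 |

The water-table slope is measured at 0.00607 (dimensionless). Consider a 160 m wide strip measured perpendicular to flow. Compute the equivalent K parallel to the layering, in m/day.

405

Flow is parallel to layering, so each bed carries its own Darcy discharge and the transmissivities add.
Σ(K_i·b_i) = 0.619×2.75 + 825×11.9 + 114×13.4 = 11347 m²/day.
Total thickness b = 28.05 m, so K_eq = Σ(K_i·b_i)/b = 404.5 m/day.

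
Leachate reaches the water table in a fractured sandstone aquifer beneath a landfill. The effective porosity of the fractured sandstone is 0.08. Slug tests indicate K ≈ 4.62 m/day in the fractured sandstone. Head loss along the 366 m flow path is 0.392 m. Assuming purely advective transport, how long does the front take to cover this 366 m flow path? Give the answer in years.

16.2

Hydraulic gradient i = Δh / L = 0.392 / 366 = 0.001071.
Darcy flux q = K · i = 4.620 × 0.001071 = 0.004948 m/day.
Seepage velocity v = q / n_e = 0.004948 / 0.08 = 0.06185 m/day.
Travel time t = L / v = 366 / 0.06185 = 5917 days = 16.20 years.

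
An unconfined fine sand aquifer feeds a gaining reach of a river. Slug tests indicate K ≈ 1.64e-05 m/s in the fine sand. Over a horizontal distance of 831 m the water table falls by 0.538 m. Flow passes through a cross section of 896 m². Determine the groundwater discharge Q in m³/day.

Convert K: 1.64e-05 m/s × 86400 = 1.417 m/day.
Hydraulic gradient i = Δh / L = 0.538 / 831 = 0.0006474.
Darcy's law: Q = K · A · i = 1.417 × 896.0 × 0.0006474 = 0.8220 m³/day.

0.822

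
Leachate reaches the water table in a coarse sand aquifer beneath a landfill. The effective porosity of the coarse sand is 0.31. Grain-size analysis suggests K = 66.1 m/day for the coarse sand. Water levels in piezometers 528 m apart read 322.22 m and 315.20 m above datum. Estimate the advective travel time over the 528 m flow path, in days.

186

Hydraulic gradient i = (322.22 − 315.20) / 528 = 7.02 / 528 = 0.01330.
Darcy flux q = K · i = 66.10 × 0.01330 = 0.8788 m/day.
Seepage velocity v = q / n_e = 0.8788 / 0.31 = 2.835 m/day.
Travel time t = L / v = 528 / 2.835 = 186.2 days.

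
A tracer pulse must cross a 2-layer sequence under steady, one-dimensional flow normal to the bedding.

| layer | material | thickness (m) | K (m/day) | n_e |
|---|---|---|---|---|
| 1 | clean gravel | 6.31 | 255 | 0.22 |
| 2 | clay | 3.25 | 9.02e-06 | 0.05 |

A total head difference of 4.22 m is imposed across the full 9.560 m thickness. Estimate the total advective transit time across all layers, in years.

With flow normal to the layers, continuity requires the same specific discharge q through every layer.
Σ(b_i/K_i) = 6.31/255 + 3.25/9.02e-06 = 3.603e+05 d.
q = Δh / Σ(b_i/K_i) = 4.22 / 3.603e+05 = 1.171e-05 m/day.
In each layer the seepage velocity is v_i = q/n_i, so the layer transit time is t_i = b_i·n_i / q:
  layer 1 (clean gravel): t_1 = 6.31 × 0.22 / 1.171e-05 = 1.185e+05 d
  layer 2 (clay): t_2 = 3.25 × 0.05 / 1.171e-05 = 13875 d
Total t = Σ t_i = 1.324e+05 days = 362.5 years.

362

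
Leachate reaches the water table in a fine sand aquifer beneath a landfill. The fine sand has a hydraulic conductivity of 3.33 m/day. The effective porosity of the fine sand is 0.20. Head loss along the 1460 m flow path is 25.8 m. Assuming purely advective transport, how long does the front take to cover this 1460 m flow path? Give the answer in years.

Hydraulic gradient i = Δh / L = 25.8 / 1460 = 0.01767.
Darcy flux q = K · i = 3.330 × 0.01767 = 0.05885 m/day.
Seepage velocity v = q / n_e = 0.05885 / 0.20 = 0.2942 m/day.
Travel time t = L / v = 1460 / 0.2942 = 4962 days = 13.59 years.

13.6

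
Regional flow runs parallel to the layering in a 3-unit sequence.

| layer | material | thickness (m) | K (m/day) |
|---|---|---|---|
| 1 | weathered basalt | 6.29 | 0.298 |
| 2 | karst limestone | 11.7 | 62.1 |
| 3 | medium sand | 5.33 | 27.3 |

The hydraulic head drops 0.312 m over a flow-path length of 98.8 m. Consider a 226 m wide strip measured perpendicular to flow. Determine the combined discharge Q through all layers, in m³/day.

624

Flow is parallel to layering, so each bed carries its own Darcy discharge and the transmissivities add.
Σ(K_i·b_i) = 0.298×6.29 + 62.1×11.7 + 27.3×5.33 = 874.0 m²/day.
Hydraulic gradient i = Δh / L = 0.312 / 98.8 = 0.003158.
Q = Σ(K_i·b_i) · W · i = 874.0 × 226 × 0.003158 = 623.7 m³/day.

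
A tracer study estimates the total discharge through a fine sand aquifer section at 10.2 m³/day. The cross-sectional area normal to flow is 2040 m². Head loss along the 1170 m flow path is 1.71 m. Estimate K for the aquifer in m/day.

3.42

Hydraulic gradient i = Δh / L = 1.71 / 1170 = 0.001462.
From Q = K·A·i, K = Q / (A·i) = 10.2 / (2040 × 0.001462) = 3.421 m/day.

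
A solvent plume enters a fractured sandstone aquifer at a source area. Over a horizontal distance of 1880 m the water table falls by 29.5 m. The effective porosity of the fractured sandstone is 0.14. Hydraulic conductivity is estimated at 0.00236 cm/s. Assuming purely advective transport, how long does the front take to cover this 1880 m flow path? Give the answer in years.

Convert K: 0.00236 cm/s × 864 = 2.039 m/day.
Hydraulic gradient i = Δh / L = 29.5 / 1880 = 0.01569.
Darcy flux q = K · i = 2.039 × 0.01569 = 0.03200 m/day.
Seepage velocity v = q / n_e = 0.03200 / 0.14 = 0.2285 m/day.
Travel time t = L / v = 1880 / 0.2285 = 8226 days = 22.52 years.

22.5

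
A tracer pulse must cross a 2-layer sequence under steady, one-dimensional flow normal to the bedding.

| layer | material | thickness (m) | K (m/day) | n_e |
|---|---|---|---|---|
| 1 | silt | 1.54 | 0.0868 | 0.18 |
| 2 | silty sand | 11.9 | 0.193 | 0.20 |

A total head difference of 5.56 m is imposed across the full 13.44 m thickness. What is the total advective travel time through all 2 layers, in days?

37.9

With flow normal to the layers, continuity requires the same specific discharge q through every layer.
Σ(b_i/K_i) = 1.54/0.0868 + 11.9/0.193 = 79.40 d.
q = Δh / Σ(b_i/K_i) = 5.56 / 79.40 = 0.07003 m/day.
In each layer the seepage velocity is v_i = q/n_i, so the layer transit time is t_i = b_i·n_i / q:
  layer 1 (silt): t_1 = 1.54 × 0.18 / 0.07003 = 3.959 d
  layer 2 (silty sand): t_2 = 11.9 × 0.20 / 0.07003 = 33.99 d
Total t = Σ t_i = 37.95 days.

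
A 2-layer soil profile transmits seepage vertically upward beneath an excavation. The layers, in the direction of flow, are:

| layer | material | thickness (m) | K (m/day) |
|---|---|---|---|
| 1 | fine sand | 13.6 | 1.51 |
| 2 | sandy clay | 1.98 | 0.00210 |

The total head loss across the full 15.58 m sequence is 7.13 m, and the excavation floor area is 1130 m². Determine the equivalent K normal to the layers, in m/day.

0.0164

Flow is perpendicular to layering, so the layers act in series and the equivalent K is the thickness-weighted harmonic mean.
Total thickness L = 13.6 + 1.98 = 15.58 m.
Σ(b_i/K_i) = 13.6/1.51 + 1.98/0.00210 = 951.9 d.
K_eq = L / Σ(b_i/K_i) = 15.58 / 951.9 = 0.01637 m/day.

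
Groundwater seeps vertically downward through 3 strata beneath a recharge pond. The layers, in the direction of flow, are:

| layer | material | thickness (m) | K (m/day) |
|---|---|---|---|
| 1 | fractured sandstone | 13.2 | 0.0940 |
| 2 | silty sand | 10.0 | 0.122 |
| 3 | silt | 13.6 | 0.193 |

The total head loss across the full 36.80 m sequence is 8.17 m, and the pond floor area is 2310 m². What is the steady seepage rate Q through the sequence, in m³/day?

64.4

Flow is perpendicular to layering, so the layers act in series and the equivalent K is the thickness-weighted harmonic mean.
Total thickness L = 13.2 + 10.0 + 13.6 = 36.80 m.
Σ(b_i/K_i) = 13.2/0.0940 + 10.0/0.122 + 13.6/0.193 = 292.9 d.
K_eq = L / Σ(b_i/K_i) = 36.80 / 292.9 = 0.1257 m/day.
Q = K_eq · A · (Δh/L) = 0.1257 × 2310 × (8.17/36.80) = 64.44 m³/day.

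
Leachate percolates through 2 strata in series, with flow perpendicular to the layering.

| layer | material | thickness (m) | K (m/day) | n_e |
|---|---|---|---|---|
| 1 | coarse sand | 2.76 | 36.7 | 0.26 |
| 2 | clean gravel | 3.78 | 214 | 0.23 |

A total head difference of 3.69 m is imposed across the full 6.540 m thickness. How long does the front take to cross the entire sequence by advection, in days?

0.0399

With flow normal to the layers, continuity requires the same specific discharge q through every layer.
Σ(b_i/K_i) = 2.76/36.7 + 3.78/214 = 0.09287 d.
q = Δh / Σ(b_i/K_i) = 3.69 / 0.09287 = 39.73 m/day.
In each layer the seepage velocity is v_i = q/n_i, so the layer transit time is t_i = b_i·n_i / q:
  layer 1 (coarse sand): t_1 = 2.76 × 0.26 / 39.73 = 0.01806 d
  layer 2 (clean gravel): t_2 = 3.78 × 0.23 / 39.73 = 0.02188 d
Total t = Σ t_i = 0.03994 days.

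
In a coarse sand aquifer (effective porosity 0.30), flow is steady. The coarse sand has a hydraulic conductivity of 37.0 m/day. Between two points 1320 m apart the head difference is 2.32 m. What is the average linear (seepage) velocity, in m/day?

Hydraulic gradient i = Δh / L = 2.32 / 1320 = 0.001758.
Darcy flux q = K · i = 37.00 × 0.001758 = 0.06503 m/day.
Seepage velocity v = q / n_e = 0.06503 / 0.30 = 0.2168 m/day.

0.217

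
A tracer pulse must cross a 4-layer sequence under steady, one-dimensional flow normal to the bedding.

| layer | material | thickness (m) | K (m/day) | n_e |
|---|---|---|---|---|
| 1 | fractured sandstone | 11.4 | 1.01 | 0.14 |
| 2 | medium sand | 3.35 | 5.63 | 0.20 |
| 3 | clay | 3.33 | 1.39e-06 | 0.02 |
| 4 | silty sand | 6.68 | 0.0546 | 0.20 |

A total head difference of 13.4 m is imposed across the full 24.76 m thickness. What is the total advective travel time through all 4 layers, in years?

With flow normal to the layers, continuity requires the same specific discharge q through every layer.
Σ(b_i/K_i) = 11.4/1.01 + 3.35/5.63 + 3.33/1.39e-06 + 6.68/0.0546 = 2.396e+06 d.
q = Δh / Σ(b_i/K_i) = 13.4 / 2.396e+06 = 5.593e-06 m/day.
In each layer the seepage velocity is v_i = q/n_i, so the layer transit time is t_i = b_i·n_i / q:
  layer 1 (fractured sandstone): t_1 = 11.4 × 0.14 / 5.593e-06 = 2.854e+05 d
  layer 2 (medium sand): t_2 = 3.35 × 0.20 / 5.593e-06 = 1.198e+05 d
  layer 3 (clay): t_3 = 3.33 × 0.02 / 5.593e-06 = 11908 d
  layer 4 (silty sand): t_4 = 6.68 × 0.20 / 5.593e-06 = 2.389e+05 d
Total t = Σ t_i = 6.559e+05 days = 1796 years.

1800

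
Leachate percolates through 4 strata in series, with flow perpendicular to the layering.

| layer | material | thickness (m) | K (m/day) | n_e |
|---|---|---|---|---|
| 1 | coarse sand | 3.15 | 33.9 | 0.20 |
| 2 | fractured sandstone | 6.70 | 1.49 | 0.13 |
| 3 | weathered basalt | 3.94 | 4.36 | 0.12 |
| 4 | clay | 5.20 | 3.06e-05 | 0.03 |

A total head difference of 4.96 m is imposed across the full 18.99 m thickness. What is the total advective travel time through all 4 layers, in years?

200

With flow normal to the layers, continuity requires the same specific discharge q through every layer.
Σ(b_i/K_i) = 3.15/33.9 + 6.70/1.49 + 3.94/4.36 + 5.20/3.06e-05 = 1.699e+05 d.
q = Δh / Σ(b_i/K_i) = 4.96 / 1.699e+05 = 2.919e-05 m/day.
In each layer the seepage velocity is v_i = q/n_i, so the layer transit time is t_i = b_i·n_i / q:
  layer 1 (coarse sand): t_1 = 3.15 × 0.20 / 2.919e-05 = 21585 d
  layer 2 (fractured sandstone): t_2 = 6.70 × 0.13 / 2.919e-05 = 29842 d
  layer 3 (weathered basalt): t_3 = 3.94 × 0.12 / 2.919e-05 = 16199 d
  layer 4 (clay): t_4 = 5.20 × 0.03 / 2.919e-05 = 5345 d
Total t = Σ t_i = 72971 days = 199.8 years.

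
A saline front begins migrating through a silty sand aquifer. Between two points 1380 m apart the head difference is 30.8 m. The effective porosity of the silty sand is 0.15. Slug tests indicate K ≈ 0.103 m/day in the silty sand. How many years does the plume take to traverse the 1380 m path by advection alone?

247

Hydraulic gradient i = Δh / L = 30.8 / 1380 = 0.02232.
Darcy flux q = K · i = 0.1030 × 0.02232 = 0.002299 m/day.
Seepage velocity v = q / n_e = 0.002299 / 0.15 = 0.01533 m/day.
Travel time t = L / v = 1380 / 0.01533 = 90045 days = 246.5 years.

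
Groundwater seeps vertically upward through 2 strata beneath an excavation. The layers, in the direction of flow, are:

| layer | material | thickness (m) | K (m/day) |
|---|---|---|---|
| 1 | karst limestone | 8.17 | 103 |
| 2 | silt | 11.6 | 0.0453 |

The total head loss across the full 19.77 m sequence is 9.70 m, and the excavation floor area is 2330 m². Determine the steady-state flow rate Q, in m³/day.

Flow is perpendicular to layering, so the layers act in series and the equivalent K is the thickness-weighted harmonic mean.
Total thickness L = 8.17 + 11.6 = 19.77 m.
Σ(b_i/K_i) = 8.17/103 + 11.6/0.0453 = 256.1 d.
K_eq = L / Σ(b_i/K_i) = 19.77 / 256.1 = 0.07718 m/day.
Q = K_eq · A · (Δh/L) = 0.07718 × 2330 × (9.70/19.77) = 88.23 m³/day.

88.2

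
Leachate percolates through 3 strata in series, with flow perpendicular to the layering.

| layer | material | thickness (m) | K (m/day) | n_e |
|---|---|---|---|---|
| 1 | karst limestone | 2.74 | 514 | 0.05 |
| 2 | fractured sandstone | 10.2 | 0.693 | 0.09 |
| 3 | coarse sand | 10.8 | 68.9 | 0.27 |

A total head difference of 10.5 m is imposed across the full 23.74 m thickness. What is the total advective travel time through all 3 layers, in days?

With flow normal to the layers, continuity requires the same specific discharge q through every layer.
Σ(b_i/K_i) = 2.74/514 + 10.2/0.693 + 10.8/68.9 = 14.88 d.
q = Δh / Σ(b_i/K_i) = 10.5 / 14.88 = 0.7056 m/day.
In each layer the seepage velocity is v_i = q/n_i, so the layer transit time is t_i = b_i·n_i / q:
  layer 1 (karst limestone): t_1 = 2.74 × 0.05 / 0.7056 = 0.1942 d
  layer 2 (fractured sandstone): t_2 = 10.2 × 0.09 / 0.7056 = 1.301 d
  layer 3 (coarse sand): t_3 = 10.8 × 0.27 / 0.7056 = 4.133 d
Total t = Σ t_i = 5.628 days.

5.63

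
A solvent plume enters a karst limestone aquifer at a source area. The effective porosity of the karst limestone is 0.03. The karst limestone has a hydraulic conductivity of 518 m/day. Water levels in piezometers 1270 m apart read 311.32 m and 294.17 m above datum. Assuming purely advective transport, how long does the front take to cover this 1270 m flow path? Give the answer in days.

Hydraulic gradient i = (311.32 − 294.17) / 1270 = 17.15 / 1270 = 0.01350.
Darcy flux q = K · i = 518.0 × 0.01350 = 6.995 m/day.
Seepage velocity v = q / n_e = 6.995 / 0.03 = 233.2 m/day.
Travel time t = L / v = 1270 / 233.2 = 5.447 days.

5.45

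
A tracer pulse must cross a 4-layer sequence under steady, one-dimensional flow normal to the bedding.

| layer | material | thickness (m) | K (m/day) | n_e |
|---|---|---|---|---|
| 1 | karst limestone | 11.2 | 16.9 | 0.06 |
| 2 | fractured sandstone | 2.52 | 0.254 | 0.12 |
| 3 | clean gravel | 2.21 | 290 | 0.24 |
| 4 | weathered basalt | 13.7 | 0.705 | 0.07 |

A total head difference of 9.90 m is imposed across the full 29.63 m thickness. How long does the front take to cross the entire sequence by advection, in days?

7.47

With flow normal to the layers, continuity requires the same specific discharge q through every layer.
Σ(b_i/K_i) = 11.2/16.9 + 2.52/0.254 + 2.21/290 + 13.7/0.705 = 30.02 d.
q = Δh / Σ(b_i/K_i) = 9.90 / 30.02 = 0.3297 m/day.
In each layer the seepage velocity is v_i = q/n_i, so the layer transit time is t_i = b_i·n_i / q:
  layer 1 (karst limestone): t_1 = 11.2 × 0.06 / 0.3297 = 2.038 d
  layer 2 (fractured sandstone): t_2 = 2.52 × 0.12 / 0.3297 = 0.9171 d
  layer 3 (clean gravel): t_3 = 2.21 × 0.24 / 0.3297 = 1.609 d
  layer 4 (weathered basalt): t_4 = 13.7 × 0.07 / 0.3297 = 2.908 d
Total t = Σ t_i = 7.472 days.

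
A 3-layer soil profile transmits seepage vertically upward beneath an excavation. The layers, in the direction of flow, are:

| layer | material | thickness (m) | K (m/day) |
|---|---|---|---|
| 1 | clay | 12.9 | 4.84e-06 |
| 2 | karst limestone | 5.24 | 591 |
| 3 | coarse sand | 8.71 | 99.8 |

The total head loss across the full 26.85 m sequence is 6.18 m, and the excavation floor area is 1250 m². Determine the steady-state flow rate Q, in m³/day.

Flow is perpendicular to layering, so the layers act in series and the equivalent K is the thickness-weighted harmonic mean.
Total thickness L = 12.9 + 5.24 + 8.71 = 26.85 m.
Σ(b_i/K_i) = 12.9/4.84e-06 + 5.24/591 + 8.71/99.8 = 2.665e+06 d.
K_eq = L / Σ(b_i/K_i) = 26.85 / 2.665e+06 = 1.007e-05 m/day.
Q = K_eq · A · (Δh/L) = 1.007e-05 × 1250 × (6.18/26.85) = 0.002898 m³/day.

0.00290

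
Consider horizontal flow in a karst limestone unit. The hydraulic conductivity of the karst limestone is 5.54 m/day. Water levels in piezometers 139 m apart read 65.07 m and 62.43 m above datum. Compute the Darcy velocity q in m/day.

Hydraulic gradient i = (65.07 − 62.43) / 139 = 2.64 / 139 = 0.01899.
Specific discharge q = K · i = 5.540 × 0.01899 = 0.1052 m/day.

0.105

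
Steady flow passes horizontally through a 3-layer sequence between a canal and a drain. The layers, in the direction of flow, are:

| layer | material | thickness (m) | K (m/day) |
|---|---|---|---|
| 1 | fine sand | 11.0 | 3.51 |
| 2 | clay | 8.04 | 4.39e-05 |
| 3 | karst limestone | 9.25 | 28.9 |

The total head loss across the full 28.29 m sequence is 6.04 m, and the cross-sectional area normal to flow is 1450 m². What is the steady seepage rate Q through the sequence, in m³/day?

Flow is perpendicular to layering, so the layers act in series and the equivalent K is the thickness-weighted harmonic mean.
Total thickness L = 11.0 + 8.04 + 9.25 = 28.29 m.
Σ(b_i/K_i) = 11.0/3.51 + 8.04/4.39e-05 + 9.25/28.9 = 1.831e+05 d.
K_eq = L / Σ(b_i/K_i) = 28.29 / 1.831e+05 = 0.0001545 m/day.
Q = K_eq · A · (Δh/L) = 0.0001545 × 1450 × (6.04/28.29) = 0.04782 m³/day.

0.0478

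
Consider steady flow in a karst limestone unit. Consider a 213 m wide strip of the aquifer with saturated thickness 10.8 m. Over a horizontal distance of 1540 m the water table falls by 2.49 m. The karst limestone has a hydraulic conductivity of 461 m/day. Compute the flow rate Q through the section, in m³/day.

Cross-sectional area A = 213 × 10.8 = 2300 m².
Hydraulic gradient i = Δh / L = 2.49 / 1540 = 0.001617.
Darcy's law: Q = K · A · i = 461.0 × 2300 × 0.001617 = 1715 m³/day.

1710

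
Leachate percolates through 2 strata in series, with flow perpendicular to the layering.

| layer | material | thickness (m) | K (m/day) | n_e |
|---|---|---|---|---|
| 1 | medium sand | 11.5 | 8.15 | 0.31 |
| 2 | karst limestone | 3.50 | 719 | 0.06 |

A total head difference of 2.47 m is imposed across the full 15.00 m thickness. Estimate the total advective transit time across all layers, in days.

With flow normal to the layers, continuity requires the same specific discharge q through every layer.
Σ(b_i/K_i) = 11.5/8.15 + 3.50/719 = 1.416 d.
q = Δh / Σ(b_i/K_i) = 2.47 / 1.416 = 1.744 m/day.
In each layer the seepage velocity is v_i = q/n_i, so the layer transit time is t_i = b_i·n_i / q:
  layer 1 (medium sand): t_1 = 11.5 × 0.31 / 1.744 = 2.044 d
  layer 2 (karst limestone): t_2 = 3.50 × 0.06 / 1.744 = 0.1204 d
Total t = Σ t_i = 2.164 days.

2.16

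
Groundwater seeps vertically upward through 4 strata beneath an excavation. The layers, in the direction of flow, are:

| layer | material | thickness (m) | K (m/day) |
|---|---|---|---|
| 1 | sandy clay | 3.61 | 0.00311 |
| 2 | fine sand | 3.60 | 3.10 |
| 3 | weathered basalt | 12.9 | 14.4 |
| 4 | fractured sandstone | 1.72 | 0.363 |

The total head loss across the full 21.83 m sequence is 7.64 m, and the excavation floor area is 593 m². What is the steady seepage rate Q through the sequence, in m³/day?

Flow is perpendicular to layering, so the layers act in series and the equivalent K is the thickness-weighted harmonic mean.
Total thickness L = 3.61 + 3.60 + 12.9 + 1.72 = 21.83 m.
Σ(b_i/K_i) = 3.61/0.00311 + 3.60/3.10 + 12.9/14.4 + 1.72/0.363 = 1168 d.
K_eq = L / Σ(b_i/K_i) = 21.83 / 1168 = 0.01870 m/day.
Q = K_eq · A · (Δh/L) = 0.01870 × 593 × (7.64/21.83) = 3.880 m³/day.

3.88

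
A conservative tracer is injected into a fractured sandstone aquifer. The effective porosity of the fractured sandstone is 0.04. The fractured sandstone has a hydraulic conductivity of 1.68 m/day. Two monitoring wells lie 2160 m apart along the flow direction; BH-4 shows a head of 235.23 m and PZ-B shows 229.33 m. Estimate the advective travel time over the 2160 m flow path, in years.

Hydraulic gradient i = (235.23 − 229.33) / 2160 = 5.9 / 2160 = 0.002731.
Darcy flux q = K · i = 1.680 × 0.002731 = 0.004589 m/day.
Seepage velocity v = q / n_e = 0.004589 / 0.04 = 0.1147 m/day.
Travel time t = L / v = 2160 / 0.1147 = 18828 days = 51.55 years.

51.5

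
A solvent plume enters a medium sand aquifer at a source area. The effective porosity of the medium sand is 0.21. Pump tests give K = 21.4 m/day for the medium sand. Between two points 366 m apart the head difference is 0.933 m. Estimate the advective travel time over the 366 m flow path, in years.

3.86

Hydraulic gradient i = Δh / L = 0.933 / 366 = 0.002549.
Darcy flux q = K · i = 21.40 × 0.002549 = 0.05455 m/day.
Seepage velocity v = q / n_e = 0.05455 / 0.21 = 0.2598 m/day.
Travel time t = L / v = 366 / 0.2598 = 1409 days = 3.857 years.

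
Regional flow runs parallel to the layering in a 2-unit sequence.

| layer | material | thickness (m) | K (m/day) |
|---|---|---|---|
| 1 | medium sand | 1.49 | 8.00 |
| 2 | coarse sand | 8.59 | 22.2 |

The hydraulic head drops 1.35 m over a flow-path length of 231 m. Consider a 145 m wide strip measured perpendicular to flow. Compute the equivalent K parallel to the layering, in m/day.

Flow is parallel to layering, so each bed carries its own Darcy discharge and the transmissivities add.
Σ(K_i·b_i) = 8.00×1.49 + 22.2×8.59 = 202.6 m²/day.
Total thickness b = 10.08 m, so K_eq = Σ(K_i·b_i)/b = 20.10 m/day.

20.1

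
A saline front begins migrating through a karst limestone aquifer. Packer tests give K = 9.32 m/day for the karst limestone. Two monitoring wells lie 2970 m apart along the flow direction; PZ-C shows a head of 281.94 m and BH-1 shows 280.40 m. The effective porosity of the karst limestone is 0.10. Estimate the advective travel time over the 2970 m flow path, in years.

168

Hydraulic gradient i = (281.94 − 280.40) / 2970 = 1.54 / 2970 = 0.0005185.
Darcy flux q = K · i = 9.320 × 0.0005185 = 0.004833 m/day.
Seepage velocity v = q / n_e = 0.004833 / 0.10 = 0.04833 m/day.
Travel time t = L / v = 2970 / 0.04833 = 61458 days = 168.3 years.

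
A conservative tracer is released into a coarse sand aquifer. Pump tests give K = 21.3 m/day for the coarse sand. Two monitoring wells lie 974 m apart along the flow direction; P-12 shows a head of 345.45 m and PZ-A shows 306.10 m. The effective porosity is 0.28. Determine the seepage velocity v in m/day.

Hydraulic gradient i = (345.45 − 306.10) / 974 = 39.35 / 974 = 0.04040.
Darcy flux q = K · i = 21.30 × 0.04040 = 0.8605 m/day.
Seepage velocity v = q / n_e = 0.8605 / 0.28 = 3.073 m/day.

3.07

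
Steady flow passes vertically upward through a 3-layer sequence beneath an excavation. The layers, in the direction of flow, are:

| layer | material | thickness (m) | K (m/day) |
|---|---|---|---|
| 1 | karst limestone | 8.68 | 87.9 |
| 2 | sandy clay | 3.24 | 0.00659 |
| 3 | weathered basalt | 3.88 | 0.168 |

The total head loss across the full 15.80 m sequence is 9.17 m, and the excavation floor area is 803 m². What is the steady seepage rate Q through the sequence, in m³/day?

Flow is perpendicular to layering, so the layers act in series and the equivalent K is the thickness-weighted harmonic mean.
Total thickness L = 8.68 + 3.24 + 3.88 = 15.80 m.
Σ(b_i/K_i) = 8.68/87.9 + 3.24/0.00659 + 3.88/0.168 = 514.8 d.
K_eq = L / Σ(b_i/K_i) = 15.80 / 514.8 = 0.03069 m/day.
Q = K_eq · A · (Δh/L) = 0.03069 × 803 × (9.17/15.80) = 14.30 m³/day.

14.3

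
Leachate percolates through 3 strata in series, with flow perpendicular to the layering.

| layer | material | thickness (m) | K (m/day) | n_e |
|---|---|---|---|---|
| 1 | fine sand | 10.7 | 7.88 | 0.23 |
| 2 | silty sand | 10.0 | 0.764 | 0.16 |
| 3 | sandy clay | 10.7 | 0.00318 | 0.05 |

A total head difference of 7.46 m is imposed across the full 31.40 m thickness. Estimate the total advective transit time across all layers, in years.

5.70

With flow normal to the layers, continuity requires the same specific discharge q through every layer.
Σ(b_i/K_i) = 10.7/7.88 + 10.0/0.764 + 10.7/0.00318 = 3379 d.
q = Δh / Σ(b_i/K_i) = 7.46 / 3379 = 0.002208 m/day.
In each layer the seepage velocity is v_i = q/n_i, so the layer transit time is t_i = b_i·n_i / q:
  layer 1 (fine sand): t_1 = 10.7 × 0.23 / 0.002208 = 1115 d
  layer 2 (silty sand): t_2 = 10.0 × 0.16 / 0.002208 = 724.8 d
  layer 3 (sandy clay): t_3 = 10.7 × 0.05 / 0.002208 = 242.3 d
Total t = Σ t_i = 2082 days = 5.700 years.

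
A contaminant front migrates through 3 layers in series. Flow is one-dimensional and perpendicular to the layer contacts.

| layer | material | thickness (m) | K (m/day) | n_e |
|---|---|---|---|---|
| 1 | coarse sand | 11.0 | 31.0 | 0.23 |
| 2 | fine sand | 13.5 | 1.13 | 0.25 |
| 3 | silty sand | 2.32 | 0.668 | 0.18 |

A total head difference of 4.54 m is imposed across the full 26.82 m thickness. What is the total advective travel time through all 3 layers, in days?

With flow normal to the layers, continuity requires the same specific discharge q through every layer.
Σ(b_i/K_i) = 11.0/31.0 + 13.5/1.13 + 2.32/0.668 = 15.77 d.
q = Δh / Σ(b_i/K_i) = 4.54 / 15.77 = 0.2878 m/day.
In each layer the seepage velocity is v_i = q/n_i, so the layer transit time is t_i = b_i·n_i / q:
  layer 1 (coarse sand): t_1 = 11.0 × 0.23 / 0.2878 = 8.791 d
  layer 2 (fine sand): t_2 = 13.5 × 0.25 / 0.2878 = 11.73 d
  layer 3 (silty sand): t_3 = 2.32 × 0.18 / 0.2878 = 1.451 d
Total t = Σ t_i = 21.97 days.

22.0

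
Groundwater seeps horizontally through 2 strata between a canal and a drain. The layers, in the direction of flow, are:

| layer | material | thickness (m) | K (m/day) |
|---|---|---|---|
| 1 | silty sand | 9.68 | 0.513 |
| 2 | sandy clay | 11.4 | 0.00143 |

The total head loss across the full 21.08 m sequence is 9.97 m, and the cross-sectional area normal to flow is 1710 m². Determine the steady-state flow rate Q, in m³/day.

Flow is perpendicular to layering, so the layers act in series and the equivalent K is the thickness-weighted harmonic mean.
Total thickness L = 9.68 + 11.4 = 21.08 m.
Σ(b_i/K_i) = 9.68/0.513 + 11.4/0.00143 = 7991 d.
K_eq = L / Σ(b_i/K_i) = 21.08 / 7991 = 0.002638 m/day.
Q = K_eq · A · (Δh/L) = 0.002638 × 1710 × (9.97/21.08) = 2.134 m³/day.

2.13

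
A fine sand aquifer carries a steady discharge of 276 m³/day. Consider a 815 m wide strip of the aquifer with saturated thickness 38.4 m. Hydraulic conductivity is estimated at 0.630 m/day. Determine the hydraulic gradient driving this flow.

Cross-sectional area A = 815 × 38.4 = 31296 m².
From Q = K·A·i, i = Q / (K·A) = 276 / (0.6300 × 31296) = 0.01400.

0.0140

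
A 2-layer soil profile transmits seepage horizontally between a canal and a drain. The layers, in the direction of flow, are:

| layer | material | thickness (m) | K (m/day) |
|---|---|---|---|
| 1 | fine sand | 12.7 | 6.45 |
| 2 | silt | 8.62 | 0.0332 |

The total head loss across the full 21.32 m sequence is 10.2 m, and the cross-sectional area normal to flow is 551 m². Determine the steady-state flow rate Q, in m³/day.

21.5

Flow is perpendicular to layering, so the layers act in series and the equivalent K is the thickness-weighted harmonic mean.
Total thickness L = 12.7 + 8.62 = 21.32 m.
Σ(b_i/K_i) = 12.7/6.45 + 8.62/0.0332 = 261.6 d.
K_eq = L / Σ(b_i/K_i) = 21.32 / 261.6 = 0.08150 m/day.
Q = K_eq · A · (Δh/L) = 0.08150 × 551 × (10.2/21.32) = 21.48 m³/day.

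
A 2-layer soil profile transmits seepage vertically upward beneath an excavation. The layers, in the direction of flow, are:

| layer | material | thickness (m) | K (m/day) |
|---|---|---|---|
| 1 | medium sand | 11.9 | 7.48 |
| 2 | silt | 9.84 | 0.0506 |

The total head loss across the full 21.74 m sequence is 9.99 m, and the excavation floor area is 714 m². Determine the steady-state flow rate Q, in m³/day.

Flow is perpendicular to layering, so the layers act in series and the equivalent K is the thickness-weighted harmonic mean.
Total thickness L = 11.9 + 9.84 = 21.74 m.
Σ(b_i/K_i) = 11.9/7.48 + 9.84/0.0506 = 196.1 d.
K_eq = L / Σ(b_i/K_i) = 21.74 / 196.1 = 0.1109 m/day.
Q = K_eq · A · (Δh/L) = 0.1109 × 714 × (9.99/21.74) = 36.38 m³/day.

36.4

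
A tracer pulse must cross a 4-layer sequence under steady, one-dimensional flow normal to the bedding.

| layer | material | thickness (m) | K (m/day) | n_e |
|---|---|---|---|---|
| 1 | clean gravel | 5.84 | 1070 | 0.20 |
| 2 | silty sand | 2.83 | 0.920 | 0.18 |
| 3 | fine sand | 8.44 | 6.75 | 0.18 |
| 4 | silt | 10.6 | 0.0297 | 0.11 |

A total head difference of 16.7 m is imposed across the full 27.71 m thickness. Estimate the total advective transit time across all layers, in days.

With flow normal to the layers, continuity requires the same specific discharge q through every layer.
Σ(b_i/K_i) = 5.84/1070 + 2.83/0.920 + 8.44/6.75 + 10.6/0.0297 = 361.2 d.
q = Δh / Σ(b_i/K_i) = 16.7 / 361.2 = 0.04623 m/day.
In each layer the seepage velocity is v_i = q/n_i, so the layer transit time is t_i = b_i·n_i / q:
  layer 1 (clean gravel): t_1 = 5.84 × 0.20 / 0.04623 = 25.26 d
  layer 2 (silty sand): t_2 = 2.83 × 0.18 / 0.04623 = 11.02 d
  layer 3 (fine sand): t_3 = 8.44 × 0.18 / 0.04623 = 32.86 d
  layer 4 (silt): t_4 = 10.6 × 0.11 / 0.04623 = 25.22 d
Total t = Σ t_i = 94.37 days.

94.4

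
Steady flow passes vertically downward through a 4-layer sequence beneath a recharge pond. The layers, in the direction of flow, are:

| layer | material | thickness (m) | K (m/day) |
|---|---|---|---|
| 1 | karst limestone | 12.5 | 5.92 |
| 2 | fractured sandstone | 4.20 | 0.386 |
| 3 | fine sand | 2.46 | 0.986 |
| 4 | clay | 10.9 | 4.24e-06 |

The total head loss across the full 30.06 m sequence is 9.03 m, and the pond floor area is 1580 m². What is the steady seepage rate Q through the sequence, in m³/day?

Flow is perpendicular to layering, so the layers act in series and the equivalent K is the thickness-weighted harmonic mean.
Total thickness L = 12.5 + 4.20 + 2.46 + 10.9 = 30.06 m.
Σ(b_i/K_i) = 12.5/5.92 + 4.20/0.386 + 2.46/0.986 + 10.9/4.24e-06 = 2.571e+06 d.
K_eq = L / Σ(b_i/K_i) = 30.06 / 2.571e+06 = 1.169e-05 m/day.
Q = K_eq · A · (Δh/L) = 1.169e-05 × 1580 × (9.03/30.06) = 0.005550 m³/day.

0.00555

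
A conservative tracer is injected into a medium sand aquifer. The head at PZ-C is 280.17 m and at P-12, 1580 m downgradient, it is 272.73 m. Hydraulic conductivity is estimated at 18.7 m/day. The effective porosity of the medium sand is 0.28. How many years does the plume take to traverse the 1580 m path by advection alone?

13.8

Hydraulic gradient i = (280.17 − 272.73) / 1580 = 7.44 / 1580 = 0.004709.
Darcy flux q = K · i = 18.70 × 0.004709 = 0.08806 m/day.
Seepage velocity v = q / n_e = 0.08806 / 0.28 = 0.3145 m/day.
Travel time t = L / v = 1580 / 0.3145 = 5024 days = 13.76 years.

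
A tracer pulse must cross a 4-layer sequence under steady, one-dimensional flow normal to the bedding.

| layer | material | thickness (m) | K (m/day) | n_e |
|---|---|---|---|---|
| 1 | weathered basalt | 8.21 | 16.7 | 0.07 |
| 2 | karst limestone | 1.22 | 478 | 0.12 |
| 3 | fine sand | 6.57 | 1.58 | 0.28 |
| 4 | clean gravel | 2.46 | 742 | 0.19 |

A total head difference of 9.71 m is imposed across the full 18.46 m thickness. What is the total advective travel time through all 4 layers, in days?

1.45

With flow normal to the layers, continuity requires the same specific discharge q through every layer.
Σ(b_i/K_i) = 8.21/16.7 + 1.22/478 + 6.57/1.58 + 2.46/742 = 4.656 d.
q = Δh / Σ(b_i/K_i) = 9.71 / 4.656 = 2.086 m/day.
In each layer the seepage velocity is v_i = q/n_i, so the layer transit time is t_i = b_i·n_i / q:
  layer 1 (weathered basalt): t_1 = 8.21 × 0.07 / 2.086 = 0.2756 d
  layer 2 (karst limestone): t_2 = 1.22 × 0.12 / 2.086 = 0.07020 d
  layer 3 (fine sand): t_3 = 6.57 × 0.28 / 2.086 = 0.8820 d
  layer 4 (clean gravel): t_4 = 2.46 × 0.19 / 2.086 = 0.2241 d
Total t = Σ t_i = 1.452 days.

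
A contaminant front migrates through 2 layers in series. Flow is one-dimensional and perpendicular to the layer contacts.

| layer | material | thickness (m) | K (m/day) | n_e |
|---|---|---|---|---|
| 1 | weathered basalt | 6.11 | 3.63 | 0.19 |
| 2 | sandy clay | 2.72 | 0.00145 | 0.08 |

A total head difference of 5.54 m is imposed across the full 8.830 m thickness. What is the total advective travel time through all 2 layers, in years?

1.28

With flow normal to the layers, continuity requires the same specific discharge q through every layer.
Σ(b_i/K_i) = 6.11/3.63 + 2.72/0.00145 = 1878 d.
q = Δh / Σ(b_i/K_i) = 5.54 / 1878 = 0.002951 m/day.
In each layer the seepage velocity is v_i = q/n_i, so the layer transit time is t_i = b_i·n_i / q:
  layer 1 (weathered basalt): t_1 = 6.11 × 0.19 / 0.002951 = 393.4 d
  layer 2 (sandy clay): t_2 = 2.72 × 0.08 / 0.002951 = 73.75 d
Total t = Σ t_i = 467.2 days = 1.279 years.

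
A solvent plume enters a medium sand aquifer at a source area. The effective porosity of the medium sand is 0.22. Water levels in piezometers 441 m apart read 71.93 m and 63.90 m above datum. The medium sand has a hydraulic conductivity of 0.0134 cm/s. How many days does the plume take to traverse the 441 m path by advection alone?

460

Convert K: 0.0134 cm/s × 864 = 11.58 m/day.
Hydraulic gradient i = (71.93 − 63.90) / 441 = 8.03 / 441 = 0.01821.
Darcy flux q = K · i = 11.58 × 0.01821 = 0.2108 m/day.
Seepage velocity v = q / n_e = 0.2108 / 0.22 = 0.9582 m/day.
Travel time t = L / v = 441 / 0.9582 = 460.2 days.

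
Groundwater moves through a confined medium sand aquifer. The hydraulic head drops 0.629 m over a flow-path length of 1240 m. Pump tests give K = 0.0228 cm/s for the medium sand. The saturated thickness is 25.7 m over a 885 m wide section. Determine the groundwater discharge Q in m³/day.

227

Convert K: 0.0228 cm/s × 864 = 19.70 m/day.
Cross-sectional area A = 885 × 25.7 = 22744 m².
Hydraulic gradient i = Δh / L = 0.629 / 1240 = 0.0005073.
Darcy's law: Q = K · A · i = 19.70 × 22744 × 0.0005073 = 227.3 m³/day.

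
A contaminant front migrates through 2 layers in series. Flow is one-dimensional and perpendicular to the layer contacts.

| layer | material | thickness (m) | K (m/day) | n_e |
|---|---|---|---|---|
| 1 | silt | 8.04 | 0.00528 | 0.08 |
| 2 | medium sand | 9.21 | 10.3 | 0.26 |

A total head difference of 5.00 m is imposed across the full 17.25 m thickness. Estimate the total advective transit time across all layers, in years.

2.53

With flow normal to the layers, continuity requires the same specific discharge q through every layer.
Σ(b_i/K_i) = 8.04/0.00528 + 9.21/10.3 = 1524 d.
q = Δh / Σ(b_i/K_i) = 5.00 / 1524 = 0.003282 m/day.
In each layer the seepage velocity is v_i = q/n_i, so the layer transit time is t_i = b_i·n_i / q:
  layer 1 (silt): t_1 = 8.04 × 0.08 / 0.003282 = 196.0 d
  layer 2 (medium sand): t_2 = 9.21 × 0.26 / 0.003282 = 729.7 d
Total t = Σ t_i = 925.7 days = 2.534 years.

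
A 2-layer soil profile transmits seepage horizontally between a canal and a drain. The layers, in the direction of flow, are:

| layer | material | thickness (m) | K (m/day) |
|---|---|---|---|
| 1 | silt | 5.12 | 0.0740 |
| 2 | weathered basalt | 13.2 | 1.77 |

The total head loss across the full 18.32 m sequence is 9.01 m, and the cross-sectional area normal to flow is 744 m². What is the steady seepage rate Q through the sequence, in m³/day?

Flow is perpendicular to layering, so the layers act in series and the equivalent K is the thickness-weighted harmonic mean.
Total thickness L = 5.12 + 13.2 = 18.32 m.
Σ(b_i/K_i) = 5.12/0.0740 + 13.2/1.77 = 76.65 d.
K_eq = L / Σ(b_i/K_i) = 18.32 / 76.65 = 0.2390 m/day.
Q = K_eq · A · (Δh/L) = 0.2390 × 744 × (9.01/18.32) = 87.46 m³/day.

87.5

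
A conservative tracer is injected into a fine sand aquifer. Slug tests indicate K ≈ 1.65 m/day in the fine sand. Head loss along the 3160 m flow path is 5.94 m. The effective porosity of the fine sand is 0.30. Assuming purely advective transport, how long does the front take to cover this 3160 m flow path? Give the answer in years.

837

Hydraulic gradient i = Δh / L = 5.94 / 3160 = 0.001880.
Darcy flux q = K · i = 1.650 × 0.001880 = 0.003102 m/day.
Seepage velocity v = q / n_e = 0.003102 / 0.30 = 0.01034 m/day.
Travel time t = L / v = 3160 / 0.01034 = 3.057e+05 days = 836.8 years.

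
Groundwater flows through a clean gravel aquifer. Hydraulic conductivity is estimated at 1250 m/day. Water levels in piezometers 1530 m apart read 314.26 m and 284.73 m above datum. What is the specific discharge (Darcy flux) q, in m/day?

24.1

Hydraulic gradient i = (314.26 − 284.73) / 1530 = 29.53 / 1530 = 0.01930.
Specific discharge q = K · i = 1250 × 0.01930 = 24.13 m/day.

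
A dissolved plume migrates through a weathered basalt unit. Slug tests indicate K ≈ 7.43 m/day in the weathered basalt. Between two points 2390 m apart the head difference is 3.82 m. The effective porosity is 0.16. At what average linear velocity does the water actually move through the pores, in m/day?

Hydraulic gradient i = Δh / L = 3.82 / 2390 = 0.001598.
Darcy flux q = K · i = 7.430 × 0.001598 = 0.01188 m/day.
Seepage velocity v = q / n_e = 0.01188 / 0.16 = 0.07422 m/day.

0.0742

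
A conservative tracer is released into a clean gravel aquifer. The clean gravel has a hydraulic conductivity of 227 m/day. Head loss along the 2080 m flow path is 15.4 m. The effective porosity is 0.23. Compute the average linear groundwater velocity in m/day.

Hydraulic gradient i = Δh / L = 15.4 / 2080 = 0.007404.
Darcy flux q = K · i = 227.0 × 0.007404 = 1.681 m/day.
Seepage velocity v = q / n_e = 1.681 / 0.23 = 7.307 m/day.

7.31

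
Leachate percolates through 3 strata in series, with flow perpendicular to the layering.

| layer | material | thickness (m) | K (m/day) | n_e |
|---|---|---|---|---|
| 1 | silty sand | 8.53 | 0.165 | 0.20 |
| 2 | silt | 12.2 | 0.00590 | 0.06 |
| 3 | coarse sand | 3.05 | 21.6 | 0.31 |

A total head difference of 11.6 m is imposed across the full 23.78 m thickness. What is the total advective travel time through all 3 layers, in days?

618

With flow normal to the layers, continuity requires the same specific discharge q through every layer.
Σ(b_i/K_i) = 8.53/0.165 + 12.2/0.00590 + 3.05/21.6 = 2120 d.
q = Δh / Σ(b_i/K_i) = 11.6 / 2120 = 0.005473 m/day.
In each layer the seepage velocity is v_i = q/n_i, so the layer transit time is t_i = b_i·n_i / q:
  layer 1 (silty sand): t_1 = 8.53 × 0.20 / 0.005473 = 311.7 d
  layer 2 (silt): t_2 = 12.2 × 0.06 / 0.005473 = 133.8 d
  layer 3 (coarse sand): t_3 = 3.05 × 0.31 / 0.005473 = 172.8 d
Total t = Σ t_i = 618.3 days.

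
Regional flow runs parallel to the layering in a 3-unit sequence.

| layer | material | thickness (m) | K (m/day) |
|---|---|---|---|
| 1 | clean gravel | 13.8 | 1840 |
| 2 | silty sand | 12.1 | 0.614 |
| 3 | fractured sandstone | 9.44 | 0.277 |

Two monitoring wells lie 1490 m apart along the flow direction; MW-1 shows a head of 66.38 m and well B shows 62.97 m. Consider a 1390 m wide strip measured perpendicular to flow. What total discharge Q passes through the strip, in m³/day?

80800

Flow is parallel to layering, so each bed carries its own Darcy discharge and the transmissivities add.
Σ(K_i·b_i) = 1840×13.8 + 0.614×12.1 + 0.277×9.44 = 25402 m²/day.
Hydraulic gradient i = (66.38 − 62.97) / 1490 = 3.41 / 1490 = 0.002289.
Q = Σ(K_i·b_i) · W · i = 25402 × 1390 × 0.002289 = 80807 m³/day.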